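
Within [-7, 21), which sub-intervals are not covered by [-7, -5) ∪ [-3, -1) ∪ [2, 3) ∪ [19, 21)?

Covered (merged): [-7, -5), [-3, -1), [2, 3), [19, 21).
Gaps within [-7, 21): [-5, -3), [-1, 2), [3, 19).

[-5, -3) ∪ [-1, 2) ∪ [3, 19)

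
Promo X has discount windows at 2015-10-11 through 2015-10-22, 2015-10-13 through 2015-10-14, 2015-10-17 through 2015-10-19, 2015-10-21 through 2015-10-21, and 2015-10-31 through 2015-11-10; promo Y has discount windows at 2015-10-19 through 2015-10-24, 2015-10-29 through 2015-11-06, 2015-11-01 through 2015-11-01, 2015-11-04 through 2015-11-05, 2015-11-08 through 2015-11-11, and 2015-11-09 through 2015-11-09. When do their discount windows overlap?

Merge the first list: 2015-10-11 through 2015-10-22, 2015-10-31 through 2015-11-10.
Merge the second list: 2015-10-19 through 2015-10-24, 2015-10-29 through 2015-11-06, 2015-11-08 through 2015-11-11.
2015-10-11 through 2015-10-22 ∩ B → 2015-10-19 through 2015-10-22.
2015-10-31 through 2015-11-10 ∩ B → 2015-10-31 through 2015-11-06, 2015-11-08 through 2015-11-10.

2015-10-19 through 2015-10-22, 2015-10-31 through 2015-11-06, 2015-11-08 through 2015-11-10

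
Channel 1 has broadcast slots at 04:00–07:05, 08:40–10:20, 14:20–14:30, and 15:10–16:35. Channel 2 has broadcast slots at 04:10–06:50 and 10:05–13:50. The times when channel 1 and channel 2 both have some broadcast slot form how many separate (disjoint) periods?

2

A ∩ B = 04:10-06:50, 10:05-10:20.
That is 2 disjoint pieces.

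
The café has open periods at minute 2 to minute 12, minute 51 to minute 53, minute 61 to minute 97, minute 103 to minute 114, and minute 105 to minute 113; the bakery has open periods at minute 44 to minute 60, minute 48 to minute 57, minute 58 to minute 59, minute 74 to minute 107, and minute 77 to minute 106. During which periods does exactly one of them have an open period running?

Merge the first list: minute 2 to minute 12, minute 51 to minute 53, minute 61 to minute 97, minute 103 to minute 114.
Merge the second list: minute 44 to minute 60, minute 74 to minute 107.
A but not B: minute 2 to minute 12, minute 61 to minute 74, minute 107 to minute 114.
B but not A: minute 44 to minute 51, minute 53 to minute 60, minute 97 to minute 103.
Combining gives A △ B.

minute 2 to minute 12, minute 44 to minute 51, minute 53 to minute 60, minute 61 to minute 74, minute 97 to minute 103, minute 107 to minute 114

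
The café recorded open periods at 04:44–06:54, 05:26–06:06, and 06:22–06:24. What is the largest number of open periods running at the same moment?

Sweep endpoints in order; track running count of active intervals.
Peak of 2 reached at 05:26.

2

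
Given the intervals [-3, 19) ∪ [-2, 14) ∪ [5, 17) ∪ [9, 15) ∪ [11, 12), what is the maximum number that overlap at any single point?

Sweep endpoints in order; track running count of active intervals.
Peak of 5 reached at 11.

5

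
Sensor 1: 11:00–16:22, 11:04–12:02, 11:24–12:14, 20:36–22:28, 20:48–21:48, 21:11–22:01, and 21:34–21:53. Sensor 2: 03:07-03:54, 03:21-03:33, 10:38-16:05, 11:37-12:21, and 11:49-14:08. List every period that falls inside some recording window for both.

11:00–16:05

First set merges to 11:00–16:22, 20:36–22:28.
Second set merges to 03:07–03:54, 10:38–16:05.
11:00–16:22 ∩ B → 11:00–16:05.
20:36–22:28 meets no B interval.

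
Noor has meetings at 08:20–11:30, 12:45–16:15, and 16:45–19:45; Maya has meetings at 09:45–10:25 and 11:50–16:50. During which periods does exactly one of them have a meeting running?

A but not B: 08:20–09:45, 10:25–11:30, 16:50–19:45.
B but not A: 11:50–12:45, 16:15–16:45.
Combining gives A △ B.

08:20–09:45, 10:25–11:30, 11:50–12:45, 16:15–16:45, 16:50–19:45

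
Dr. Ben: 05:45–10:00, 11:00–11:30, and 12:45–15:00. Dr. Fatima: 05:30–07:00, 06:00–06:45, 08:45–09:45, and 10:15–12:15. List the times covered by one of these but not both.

Second set merges to 05:30–07:00, 08:45–09:45, 10:15–12:15.
A but not B: 07:00–08:45, 09:45–10:00, 12:45–15:00.
B but not A: 05:30–05:45, 10:15–11:00, 11:30–12:15.
Combining gives A △ B.

05:30–05:45, 07:00–08:45, 09:45–10:00, 10:15–11:00, 11:30–12:15, 12:45–15:00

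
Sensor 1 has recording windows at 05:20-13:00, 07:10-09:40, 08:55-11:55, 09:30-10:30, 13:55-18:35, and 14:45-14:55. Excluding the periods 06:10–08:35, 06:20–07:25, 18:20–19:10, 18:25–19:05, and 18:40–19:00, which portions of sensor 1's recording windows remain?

A, merged: 05:20–13:00, 13:55–18:35.
B, merged: 06:10–08:35, 18:20–19:10.
05:20–13:00 minus B → 05:20–06:10, 08:35–13:00.
13:55–18:35 minus B → 13:55–18:20.

05:20–06:10, 08:35–13:00, 13:55–18:20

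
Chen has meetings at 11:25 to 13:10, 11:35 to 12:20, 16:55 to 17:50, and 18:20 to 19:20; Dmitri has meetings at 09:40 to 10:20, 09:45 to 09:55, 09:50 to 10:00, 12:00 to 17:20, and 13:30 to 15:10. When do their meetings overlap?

12:00–13:10, 16:55–17:20

A, merged: 11:25–13:10, 16:55–17:50, 18:20–19:20.
B, merged: 09:40–10:20, 12:00–17:20.
11:25–13:10 overlaps B on 12:00–13:10.
16:55–17:50 overlaps B on 16:55–17:20.
18:20–19:20 falls entirely outside B.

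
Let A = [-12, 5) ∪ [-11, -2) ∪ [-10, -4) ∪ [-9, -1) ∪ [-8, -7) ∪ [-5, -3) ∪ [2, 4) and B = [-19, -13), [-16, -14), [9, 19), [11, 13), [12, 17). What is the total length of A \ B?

17

A, merged: [-12, 5).
B, merged: [-19, -13), [9, 19).
A \ B = [-12, 5).
Total: 17.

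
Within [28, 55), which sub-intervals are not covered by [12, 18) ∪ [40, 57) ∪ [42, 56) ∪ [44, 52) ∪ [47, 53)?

The merged coverage is [12, 18), [40, 57).
Gaps within [28, 55): [28, 40).

[28, 40)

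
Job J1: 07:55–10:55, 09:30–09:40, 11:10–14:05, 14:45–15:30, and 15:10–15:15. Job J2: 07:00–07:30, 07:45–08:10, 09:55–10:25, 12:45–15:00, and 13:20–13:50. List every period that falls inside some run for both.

07:55-08:10, 09:55-10:25, 12:45-14:05, 14:45-15:00

Merge the first list: 07:55-10:55, 11:10-14:05, 14:45-15:30.
Merge the second list: 07:00-07:30, 07:45-08:10, 09:55-10:25, 12:45-15:00.
07:55-10:55 meets the second set on 07:55-08:10, 09:55-10:25.
11:10-14:05 meets the second set on 12:45-14:05.
14:45-15:30 meets the second set on 14:45-15:00.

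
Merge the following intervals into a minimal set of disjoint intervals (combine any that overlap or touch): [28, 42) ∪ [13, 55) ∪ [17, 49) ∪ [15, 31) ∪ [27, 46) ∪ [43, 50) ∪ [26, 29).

Sort by start: [13, 55), [15, 31), [17, 49), [26, 29), [27, 46), [28, 42), [43, 50).
[15, 31) overlaps/touches [13, 55) → extend to [13, 55).
[17, 49) overlaps/touches [13, 55) → extend to [13, 55).
[26, 29) overlaps/touches [13, 55) → extend to [13, 55).
[27, 46) overlaps/touches [13, 55) → extend to [13, 55).
[28, 42) overlaps/touches [13, 55) → extend to [13, 55).
[43, 50) overlaps/touches [13, 55) → extend to [13, 55).

[13, 55)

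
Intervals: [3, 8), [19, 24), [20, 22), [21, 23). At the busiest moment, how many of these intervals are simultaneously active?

Sweep endpoints in order; track running count of active intervals.
Peak of 3 reached at 21.

3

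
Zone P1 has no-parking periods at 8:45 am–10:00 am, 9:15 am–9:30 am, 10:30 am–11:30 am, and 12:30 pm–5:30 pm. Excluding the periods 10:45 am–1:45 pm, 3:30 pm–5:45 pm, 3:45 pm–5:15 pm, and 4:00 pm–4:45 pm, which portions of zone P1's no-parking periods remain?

8:45 am–10:00 am, 10:30 am–10:45 am, 1:45 pm–3:30 pm

Merge the first list: 8:45 am–10:00 am, 10:30 am–11:30 am, 12:30 pm–5:30 pm.
Merge the second list: 10:45 am–1:45 pm, 3:30 pm–5:45 pm.
8:45 am–10:00 am is untouched.
10:30 am–11:30 am with B removed leaves 10:30 am–10:45 am.
12:30 pm–5:30 pm with B removed leaves 1:45 pm–3:30 pm.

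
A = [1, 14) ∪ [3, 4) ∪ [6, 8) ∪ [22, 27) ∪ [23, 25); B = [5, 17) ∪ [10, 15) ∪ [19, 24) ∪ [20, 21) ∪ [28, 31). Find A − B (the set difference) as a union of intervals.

Merge the first list: [1, 14), [22, 27).
Merge the second list: [5, 17), [19, 24), [28, 31).
[1, 14) minus B → [1, 5).
[22, 27) minus B → [24, 27).

[1, 5) ∪ [24, 27)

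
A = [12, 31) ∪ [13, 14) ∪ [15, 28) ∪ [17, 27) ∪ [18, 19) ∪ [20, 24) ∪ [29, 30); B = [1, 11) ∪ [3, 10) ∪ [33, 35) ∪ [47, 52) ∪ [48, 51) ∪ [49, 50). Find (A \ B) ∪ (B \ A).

A, merged: [12, 31).
B, merged: [1, 11), [33, 35), [47, 52).
A but not B: [12, 31).
B but not A: [1, 11), [33, 35), [47, 52).
Combining gives A △ B.

[1, 11) ∪ [12, 31) ∪ [33, 35) ∪ [47, 52)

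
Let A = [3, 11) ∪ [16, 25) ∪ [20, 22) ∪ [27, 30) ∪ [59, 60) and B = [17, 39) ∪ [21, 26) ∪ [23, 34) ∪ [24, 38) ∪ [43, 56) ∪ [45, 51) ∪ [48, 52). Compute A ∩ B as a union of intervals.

[17, 25) ∪ [27, 30)

Merge the first list: [3, 11), [16, 25), [27, 30), [59, 60).
Merge the second list: [17, 39), [43, 56).
[3, 11): no overlap with the second set.
[16, 25) meets the second set on [17, 25).
[27, 30) meets the second set on [27, 30).
[59, 60): no overlap with the second set.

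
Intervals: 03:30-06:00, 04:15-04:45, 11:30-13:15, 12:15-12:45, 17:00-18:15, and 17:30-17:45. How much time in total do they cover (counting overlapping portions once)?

Merged: 03:30–06:00, 11:30–13:15, 17:00–18:15.
Lengths: 2 h 30 min + 1 h 45 min + 1 h 15 min = 5 h 30 min.

5 h 30 min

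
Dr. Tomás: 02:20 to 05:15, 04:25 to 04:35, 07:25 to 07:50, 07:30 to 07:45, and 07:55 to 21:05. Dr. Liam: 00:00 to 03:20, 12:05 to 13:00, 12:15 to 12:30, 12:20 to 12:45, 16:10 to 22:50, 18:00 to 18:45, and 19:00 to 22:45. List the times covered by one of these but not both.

Merge the first list: 02:20–05:15, 07:25–07:50, 07:55–21:05.
Merge the second list: 00:00–03:20, 12:05–13:00, 16:10–22:50.
Only in the first: 03:20–05:15, 07:25–07:50, 07:55–12:05, 13:00–16:10.
Only in the second: 00:00–02:20, 21:05–22:50.
Together these are the periods covered by exactly one.

00:00–02:20, 03:20–05:15, 07:25–07:50, 07:55–12:05, 13:00–16:10, 21:05–22:50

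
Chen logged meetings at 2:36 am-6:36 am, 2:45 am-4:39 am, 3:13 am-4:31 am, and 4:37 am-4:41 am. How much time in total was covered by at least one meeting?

Merged: 2:36 am–6:36 am.
Length: 4 h.

4 h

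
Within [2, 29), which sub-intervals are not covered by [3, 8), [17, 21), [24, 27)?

[2, 3) ∪ [8, 17) ∪ [21, 24) ∪ [27, 29)

Covered (merged): [3, 8), [17, 21), [24, 27).
Complement within [2, 29): [2, 3), [8, 17), [21, 24), [27, 29).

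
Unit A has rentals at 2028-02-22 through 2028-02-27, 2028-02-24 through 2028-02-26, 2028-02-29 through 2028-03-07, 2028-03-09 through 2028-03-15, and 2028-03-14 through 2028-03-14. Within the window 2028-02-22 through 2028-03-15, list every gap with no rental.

After merging, the occupied span is 2028-02-22 through 2028-02-27, 2028-02-29 through 2028-03-07, 2028-03-09 through 2028-03-15.
Uncovered inside 2028-02-22 through 2028-03-15: 2028-02-28 through 2028-02-28, 2028-03-08 through 2028-03-08.

2028-02-28 through 2028-02-28, 2028-03-08 through 2028-03-08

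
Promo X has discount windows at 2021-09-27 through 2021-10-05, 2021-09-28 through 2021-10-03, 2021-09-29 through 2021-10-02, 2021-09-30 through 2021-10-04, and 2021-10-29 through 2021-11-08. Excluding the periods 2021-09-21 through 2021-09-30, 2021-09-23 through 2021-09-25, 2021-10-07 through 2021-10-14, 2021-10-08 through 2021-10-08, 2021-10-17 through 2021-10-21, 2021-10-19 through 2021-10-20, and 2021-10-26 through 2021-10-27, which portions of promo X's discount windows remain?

Merge the first list: 2021-09-27 through 2021-10-05, 2021-10-29 through 2021-11-08.
Merge the second list: 2021-09-21 through 2021-09-30, 2021-10-07 through 2021-10-14, 2021-10-17 through 2021-10-21, 2021-10-26 through 2021-10-27.
2021-09-27 through 2021-10-05 minus B → 2021-10-01 through 2021-10-05.
2021-10-29 through 2021-11-08: no B overlap → unchanged.

2021-10-01 through 2021-10-05, 2021-10-29 through 2021-11-08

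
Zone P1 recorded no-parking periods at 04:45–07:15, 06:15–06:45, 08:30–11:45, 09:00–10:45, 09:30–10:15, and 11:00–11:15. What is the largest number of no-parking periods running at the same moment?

Walk the sorted start/end points keeping a running depth.
The depth first hits 3 at 09:30.

3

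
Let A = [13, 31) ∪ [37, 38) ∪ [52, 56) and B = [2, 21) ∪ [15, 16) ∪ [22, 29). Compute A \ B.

[21, 22) ∪ [29, 31) ∪ [37, 38) ∪ [52, 56)

Second set merges to [2, 21), [22, 29).
[13, 31) \ B = [21, 22), [29, 31).
[37, 38): nothing removed.
[52, 56): nothing removed.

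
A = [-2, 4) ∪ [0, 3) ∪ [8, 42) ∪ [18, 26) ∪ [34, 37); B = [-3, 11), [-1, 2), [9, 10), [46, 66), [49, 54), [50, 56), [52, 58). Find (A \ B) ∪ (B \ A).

A, merged: [-2, 4), [8, 42).
B, merged: [-3, 11), [46, 66).
Only in the first: [11, 42).
Only in the second: [-3, -2), [4, 8), [46, 66).
Together these are the periods covered by exactly one.

[-3, -2) ∪ [4, 8) ∪ [11, 42) ∪ [46, 66)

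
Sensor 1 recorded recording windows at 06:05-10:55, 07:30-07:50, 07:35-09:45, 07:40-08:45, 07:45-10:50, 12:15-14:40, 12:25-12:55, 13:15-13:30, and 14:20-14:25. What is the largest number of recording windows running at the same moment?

At 07:45, 5 of the intervals are simultaneously active.
No point has more.

5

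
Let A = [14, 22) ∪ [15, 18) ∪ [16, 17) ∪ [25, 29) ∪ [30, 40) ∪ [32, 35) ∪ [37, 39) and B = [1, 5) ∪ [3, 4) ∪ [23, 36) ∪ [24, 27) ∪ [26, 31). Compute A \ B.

First set merges to [14, 22), [25, 29), [30, 40).
Second set merges to [1, 5), [23, 36).
[14, 22): nothing removed.
[25, 29): entirely removed.
[30, 40) \ B = [36, 40).

[14, 22) ∪ [36, 40)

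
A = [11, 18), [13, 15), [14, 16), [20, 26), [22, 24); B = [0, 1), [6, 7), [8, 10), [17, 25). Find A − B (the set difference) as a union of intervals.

[11, 17) ∪ [25, 26)

Merge the first list: [11, 18), [20, 26).
[11, 18) with B removed leaves [11, 17).
[20, 26) with B removed leaves [25, 26).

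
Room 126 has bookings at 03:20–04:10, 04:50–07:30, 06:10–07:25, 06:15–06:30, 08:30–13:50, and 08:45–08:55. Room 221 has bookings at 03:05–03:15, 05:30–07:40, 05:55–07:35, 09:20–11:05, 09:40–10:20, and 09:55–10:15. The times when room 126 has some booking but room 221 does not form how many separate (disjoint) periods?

4

Merge the first list: 03:20–04:10, 04:50–07:30, 08:30–13:50.
Merge the second list: 03:05–03:15, 05:30–07:40, 09:20–11:05.
A \ B = 03:20–04:10, 04:50–05:30, 08:30–09:20, 11:05–13:50.
That is 4 disjoint pieces.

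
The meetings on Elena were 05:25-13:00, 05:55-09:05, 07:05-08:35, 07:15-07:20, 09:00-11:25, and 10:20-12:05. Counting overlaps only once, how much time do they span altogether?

7 h 35 min

Merged: 05:25-13:00.
Length: 7 h 35 min.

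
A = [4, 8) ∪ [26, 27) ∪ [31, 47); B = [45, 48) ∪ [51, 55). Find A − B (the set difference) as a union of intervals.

[4, 8) ∪ [26, 27) ∪ [31, 45)

[4, 8) is untouched.
[26, 27) is untouched.
[31, 47) with B removed leaves [31, 45).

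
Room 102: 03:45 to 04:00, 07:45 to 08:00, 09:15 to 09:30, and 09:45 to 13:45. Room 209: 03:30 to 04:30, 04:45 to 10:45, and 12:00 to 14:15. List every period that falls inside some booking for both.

03:45–04:00 meets the second set on 03:45–04:00.
07:45–08:00 meets the second set on 07:45–08:00.
09:15–09:30 meets the second set on 09:15–09:30.
09:45–13:45 meets the second set on 09:45–10:45, 12:00–13:45.

03:45–04:00, 07:45–08:00, 09:15–09:30, 09:45–10:45, 12:00–13:45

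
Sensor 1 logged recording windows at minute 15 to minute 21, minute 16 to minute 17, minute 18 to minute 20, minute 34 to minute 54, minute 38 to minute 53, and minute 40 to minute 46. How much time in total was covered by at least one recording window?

Merged: minute 15 to minute 21, minute 34 to minute 54.
Lengths: 6 minutes + 20 minutes = 26 minutes.

26 minutes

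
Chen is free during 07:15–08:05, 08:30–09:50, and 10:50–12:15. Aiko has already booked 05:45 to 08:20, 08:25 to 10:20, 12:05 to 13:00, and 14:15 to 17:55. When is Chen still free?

07:15–08:05: entirely removed.
08:30–09:50: entirely removed.
10:50–12:15 \ B = 10:50–12:05.

10:50–12:05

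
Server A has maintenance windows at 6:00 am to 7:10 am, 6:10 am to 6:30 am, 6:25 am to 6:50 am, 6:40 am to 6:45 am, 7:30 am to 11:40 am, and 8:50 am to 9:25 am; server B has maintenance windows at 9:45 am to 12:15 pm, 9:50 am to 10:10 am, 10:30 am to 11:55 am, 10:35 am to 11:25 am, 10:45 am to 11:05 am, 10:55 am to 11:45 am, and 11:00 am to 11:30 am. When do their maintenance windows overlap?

9:45 am–11:40 am

First set merges to 6:00 am–7:10 am, 7:30 am–11:40 am.
Second set merges to 9:45 am–12:15 pm.
6:00 am–7:10 am meets no B interval.
7:30 am–11:40 am ∩ B → 9:45 am–11:40 am.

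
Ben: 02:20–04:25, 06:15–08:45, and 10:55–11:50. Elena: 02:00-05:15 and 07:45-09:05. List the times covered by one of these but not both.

Only in the first: 06:15–07:45, 10:55–11:50.
Only in the second: 02:00–02:20, 04:25–05:15, 08:45–09:05.
Together these are the periods covered by exactly one.

02:00–02:20, 04:25–05:15, 06:15–07:45, 08:45–09:05, 10:55–11:50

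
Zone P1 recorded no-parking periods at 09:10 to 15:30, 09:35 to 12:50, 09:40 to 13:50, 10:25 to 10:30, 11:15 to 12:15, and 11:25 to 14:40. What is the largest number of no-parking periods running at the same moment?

5

Sweep endpoints in order; track running count of active intervals.
Peak of 5 reached at 11:25.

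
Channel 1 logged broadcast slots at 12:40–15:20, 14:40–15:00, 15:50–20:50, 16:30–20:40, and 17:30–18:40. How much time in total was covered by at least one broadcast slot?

7 h 40 min

Merged: 12:40–15:20, 15:50–20:50.
Lengths: 2 h 40 min + 5 h = 7 h 40 min.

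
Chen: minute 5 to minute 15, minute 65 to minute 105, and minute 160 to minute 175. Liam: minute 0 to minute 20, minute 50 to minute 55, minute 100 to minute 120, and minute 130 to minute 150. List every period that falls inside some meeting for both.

minute 5 to minute 15 meets the second set on minute 5 to minute 15.
minute 65 to minute 105 meets the second set on minute 100 to minute 105.
minute 160 to minute 175: no overlap with the second set.

minute 5 to minute 15, minute 100 to minute 105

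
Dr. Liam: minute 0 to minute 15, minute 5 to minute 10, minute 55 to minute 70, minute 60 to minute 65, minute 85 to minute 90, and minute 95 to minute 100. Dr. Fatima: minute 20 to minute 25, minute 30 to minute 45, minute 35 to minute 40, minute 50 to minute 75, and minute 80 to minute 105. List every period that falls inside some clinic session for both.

minute 55 to minute 70, minute 85 to minute 90, minute 95 to minute 100

A, merged: minute 0 to minute 15, minute 55 to minute 70, minute 85 to minute 90, minute 95 to minute 100.
B, merged: minute 20 to minute 25, minute 30 to minute 45, minute 50 to minute 75, minute 80 to minute 105.
minute 0 to minute 15 meets no B interval.
minute 55 to minute 70 ∩ B → minute 55 to minute 70.
minute 85 to minute 90 ∩ B → minute 85 to minute 90.
minute 95 to minute 100 ∩ B → minute 95 to minute 100.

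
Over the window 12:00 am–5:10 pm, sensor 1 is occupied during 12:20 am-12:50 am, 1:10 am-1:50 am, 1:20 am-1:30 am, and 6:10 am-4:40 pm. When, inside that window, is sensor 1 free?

The merged coverage is 12:20 am–12:50 am, 1:10 am–1:50 am, 6:10 am–4:40 pm.
Gaps within 12:00 am–5:10 pm: 12:00 am–12:20 am, 12:50 am–1:10 am, 1:50 am–6:10 am, 4:40 pm–5:10 pm.

12:00 am–12:20 am, 12:50 am–1:10 am, 1:50 am–6:10 am, 4:40 pm–5:10 pm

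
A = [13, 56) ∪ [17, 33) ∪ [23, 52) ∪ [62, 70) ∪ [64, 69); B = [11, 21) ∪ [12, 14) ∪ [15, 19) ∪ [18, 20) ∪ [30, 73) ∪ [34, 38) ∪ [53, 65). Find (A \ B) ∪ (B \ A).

A, merged: [13, 56), [62, 70).
B, merged: [11, 21), [30, 73).
A \ B = [21, 30).
B \ A = [11, 13), [56, 62), [70, 73).
Union of the two gives the symmetric difference.

[11, 13) ∪ [21, 30) ∪ [56, 62) ∪ [70, 73)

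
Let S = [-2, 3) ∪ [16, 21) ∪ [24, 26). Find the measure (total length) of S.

12

Merged: [-2, 3), [16, 21), [24, 26).
Lengths: 5 + 5 + 2 = 12.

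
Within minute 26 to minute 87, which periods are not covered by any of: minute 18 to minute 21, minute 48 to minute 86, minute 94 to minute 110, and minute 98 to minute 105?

Covered (merged): minute 18 to minute 21, minute 48 to minute 86, minute 94 to minute 110.
Gaps within minute 26 to minute 87: minute 26 to minute 48, minute 86 to minute 87.

minute 26 to minute 48, minute 86 to minute 87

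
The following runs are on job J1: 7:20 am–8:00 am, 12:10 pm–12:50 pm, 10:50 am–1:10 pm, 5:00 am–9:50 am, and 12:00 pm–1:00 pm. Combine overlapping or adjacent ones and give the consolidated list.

5:00 am-9:50 am, 10:50 am-1:10 pm

Sort by start: 5:00 am-9:50 am, 7:20 am-8:00 am, 10:50 am-1:10 pm, 12:00 pm-1:00 pm, 12:10 pm-12:50 pm.
7:20 am-8:00 am overlaps/touches 5:00 am-9:50 am → extend to 5:00 am-9:50 am.
10:50 am-1:10 pm is disjoint → start new block.
12:00 pm-1:00 pm overlaps/touches 10:50 am-1:10 pm → extend to 10:50 am-1:10 pm.
12:10 pm-12:50 pm overlaps/touches 10:50 am-1:10 pm → extend to 10:50 am-1:10 pm.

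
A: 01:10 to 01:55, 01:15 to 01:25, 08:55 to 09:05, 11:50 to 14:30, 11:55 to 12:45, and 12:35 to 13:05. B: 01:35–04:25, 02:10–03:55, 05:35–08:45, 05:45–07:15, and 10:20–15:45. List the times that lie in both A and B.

01:35–01:55, 11:50–14:30

A, merged: 01:10–01:55, 08:55–09:05, 11:50–14:30.
B, merged: 01:35–04:25, 05:35–08:45, 10:20–15:45.
01:10–01:55 ∩ B → 01:35–01:55.
08:55–09:05 meets no B interval.
11:50–14:30 ∩ B → 11:50–14:30.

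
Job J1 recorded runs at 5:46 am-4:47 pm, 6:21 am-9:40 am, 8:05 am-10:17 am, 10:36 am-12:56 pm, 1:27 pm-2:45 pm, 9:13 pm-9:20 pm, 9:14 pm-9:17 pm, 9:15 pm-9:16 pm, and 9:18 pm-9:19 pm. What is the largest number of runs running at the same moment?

Sweep endpoints in order; track running count of active intervals.
Peak of 3 reached at 8:05 am.

3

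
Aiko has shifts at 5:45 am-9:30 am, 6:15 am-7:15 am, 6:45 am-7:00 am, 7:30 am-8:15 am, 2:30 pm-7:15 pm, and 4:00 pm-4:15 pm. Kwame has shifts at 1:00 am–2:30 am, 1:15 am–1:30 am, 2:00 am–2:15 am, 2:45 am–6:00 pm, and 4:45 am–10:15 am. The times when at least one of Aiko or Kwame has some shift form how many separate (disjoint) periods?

2

First set merges to 5:45 am–9:30 am, 2:30 pm–7:15 pm.
Second set merges to 1:00 am–2:30 am, 2:45 am–6:00 pm.
A ∪ B = 1:00 am–2:30 am, 2:45 am–7:15 pm.
That is 2 disjoint pieces.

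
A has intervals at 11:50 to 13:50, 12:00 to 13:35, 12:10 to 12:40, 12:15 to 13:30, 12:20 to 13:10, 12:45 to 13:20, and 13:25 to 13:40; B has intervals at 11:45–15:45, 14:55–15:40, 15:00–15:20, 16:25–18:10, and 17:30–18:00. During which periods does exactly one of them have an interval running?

11:45–11:50, 13:50–15:45, 16:25–18:10

First set merges to 11:50–13:50.
Second set merges to 11:45–15:45, 16:25–18:10.
Only in the first: none.
Only in the second: 11:45–11:50, 13:50–15:45, 16:25–18:10.
Together these are the periods covered by exactly one.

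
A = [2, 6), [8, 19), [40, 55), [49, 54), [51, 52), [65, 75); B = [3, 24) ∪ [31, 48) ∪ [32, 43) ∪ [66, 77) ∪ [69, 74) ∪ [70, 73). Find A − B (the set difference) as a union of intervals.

[2, 3) ∪ [48, 55) ∪ [65, 66)

A, merged: [2, 6), [8, 19), [40, 55), [65, 75).
B, merged: [3, 24), [31, 48), [66, 77).
[2, 6) with B removed leaves [2, 3).
[8, 19) lies entirely inside B → drops out.
[40, 55) with B removed leaves [48, 55).
[65, 75) with B removed leaves [65, 66).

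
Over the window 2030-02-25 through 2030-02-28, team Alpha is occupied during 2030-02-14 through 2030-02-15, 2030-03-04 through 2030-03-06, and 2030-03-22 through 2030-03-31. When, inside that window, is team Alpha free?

2030-02-25 through 2030-02-28

After merging, the occupied span is 2030-02-14 through 2030-02-15, 2030-03-04 through 2030-03-06, 2030-03-22 through 2030-03-31.
Complement within 2030-02-25 through 2030-02-28: 2030-02-25 through 2030-02-28.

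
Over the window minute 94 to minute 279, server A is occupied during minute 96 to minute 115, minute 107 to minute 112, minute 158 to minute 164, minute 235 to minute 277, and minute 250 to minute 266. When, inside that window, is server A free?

minute 94 to minute 96, minute 115 to minute 158, minute 164 to minute 235, minute 277 to minute 279

Covered (merged): minute 96 to minute 115, minute 158 to minute 164, minute 235 to minute 277.
Complement within minute 94 to minute 279: minute 94 to minute 96, minute 115 to minute 158, minute 164 to minute 235, minute 277 to minute 279.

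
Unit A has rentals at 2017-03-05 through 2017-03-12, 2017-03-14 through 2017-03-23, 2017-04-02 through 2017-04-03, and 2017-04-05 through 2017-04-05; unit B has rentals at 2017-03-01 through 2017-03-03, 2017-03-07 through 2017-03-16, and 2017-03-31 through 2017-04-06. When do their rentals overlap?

2017-03-07 through 2017-03-12, 2017-03-14 through 2017-03-16, 2017-04-02 through 2017-04-03, 2017-04-05 through 2017-04-05

2017-03-05 through 2017-03-12 ∩ B → 2017-03-07 through 2017-03-12.
2017-03-14 through 2017-03-23 ∩ B → 2017-03-14 through 2017-03-16.
2017-04-02 through 2017-04-03 ∩ B → 2017-04-02 through 2017-04-03.
2017-04-05 through 2017-04-05 ∩ B → 2017-04-05 through 2017-04-05.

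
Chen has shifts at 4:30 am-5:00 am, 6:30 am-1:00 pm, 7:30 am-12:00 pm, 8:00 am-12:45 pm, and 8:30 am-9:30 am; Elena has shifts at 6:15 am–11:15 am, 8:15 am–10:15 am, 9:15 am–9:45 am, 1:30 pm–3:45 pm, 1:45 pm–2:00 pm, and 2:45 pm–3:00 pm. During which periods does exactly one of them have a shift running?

4:30 am–5:00 am, 6:15 am–6:30 am, 11:15 am–1:00 pm, 1:30 pm–3:45 pm

First set merges to 4:30 am–5:00 am, 6:30 am–1:00 pm.
Second set merges to 6:15 am–11:15 am, 1:30 pm–3:45 pm.
A but not B: 4:30 am–5:00 am, 11:15 am–1:00 pm.
B but not A: 6:15 am–6:30 am, 1:30 pm–3:45 pm.
Combining gives A △ B.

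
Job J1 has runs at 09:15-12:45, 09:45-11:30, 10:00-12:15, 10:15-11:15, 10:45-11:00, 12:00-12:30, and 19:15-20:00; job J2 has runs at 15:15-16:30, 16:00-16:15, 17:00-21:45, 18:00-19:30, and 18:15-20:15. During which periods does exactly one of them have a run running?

09:15–12:45, 15:15–16:30, 17:00–19:15, 20:00–21:45

A, merged: 09:15–12:45, 19:15–20:00.
B, merged: 15:15–16:30, 17:00–21:45.
A but not B: 09:15–12:45.
B but not A: 15:15–16:30, 17:00–19:15, 20:00–21:45.
Combining gives A △ B.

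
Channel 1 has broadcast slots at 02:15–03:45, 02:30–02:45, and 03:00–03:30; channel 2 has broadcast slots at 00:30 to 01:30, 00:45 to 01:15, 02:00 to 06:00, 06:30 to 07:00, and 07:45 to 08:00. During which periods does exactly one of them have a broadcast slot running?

00:30–01:30, 02:00–02:15, 03:45–06:00, 06:30–07:00, 07:45–08:00

First set merges to 02:15–03:45.
Second set merges to 00:30–01:30, 02:00–06:00, 06:30–07:00, 07:45–08:00.
Only in the first: none.
Only in the second: 00:30–01:30, 02:00–02:15, 03:45–06:00, 06:30–07:00, 07:45–08:00.
Together these are the periods covered by exactly one.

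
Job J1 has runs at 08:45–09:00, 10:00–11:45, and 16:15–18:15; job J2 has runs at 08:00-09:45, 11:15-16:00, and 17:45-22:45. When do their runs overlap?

08:45–09:00, 11:15–11:45, 17:45–18:15

08:45–09:00 ∩ B → 08:45–09:00.
10:00–11:45 ∩ B → 11:15–11:45.
16:15–18:15 ∩ B → 17:45–18:15.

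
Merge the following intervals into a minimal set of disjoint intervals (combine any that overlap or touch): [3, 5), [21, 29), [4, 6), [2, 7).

Sort by start: [2, 7), [3, 5), [4, 6), [21, 29).
[3, 5) overlaps/touches [2, 7) → extend to [2, 7).
[4, 6) overlaps/touches [2, 7) → extend to [2, 7).
[21, 29) is disjoint → start new block.

[2, 7) ∪ [21, 29)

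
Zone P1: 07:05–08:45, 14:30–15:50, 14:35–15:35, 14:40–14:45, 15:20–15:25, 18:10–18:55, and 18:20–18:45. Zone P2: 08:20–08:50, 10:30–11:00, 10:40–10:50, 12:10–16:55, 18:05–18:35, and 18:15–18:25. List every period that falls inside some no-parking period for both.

08:20–08:45, 14:30–15:50, 18:10–18:35

First set merges to 07:05–08:45, 14:30–15:50, 18:10–18:55.
Second set merges to 08:20–08:50, 10:30–11:00, 12:10–16:55, 18:05–18:35.
07:05–08:45 meets the second set on 08:20–08:45.
14:30–15:50 meets the second set on 14:30–15:50.
18:10–18:55 meets the second set on 18:10–18:35.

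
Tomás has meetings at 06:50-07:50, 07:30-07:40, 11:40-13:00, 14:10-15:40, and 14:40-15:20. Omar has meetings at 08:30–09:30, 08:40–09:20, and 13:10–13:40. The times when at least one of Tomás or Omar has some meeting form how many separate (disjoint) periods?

5

First set merges to 06:50-07:50, 11:40-13:00, 14:10-15:40.
Second set merges to 08:30-09:30, 13:10-13:40.
A ∪ B = 06:50-07:50, 08:30-09:30, 11:40-13:00, 13:10-13:40, 14:10-15:40.
That is 5 disjoint pieces.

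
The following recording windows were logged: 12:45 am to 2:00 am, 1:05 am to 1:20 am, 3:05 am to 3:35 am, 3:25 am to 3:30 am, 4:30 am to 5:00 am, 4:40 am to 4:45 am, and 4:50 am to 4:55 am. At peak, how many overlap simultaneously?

2

Walk the sorted start/end points keeping a running depth.
The depth first hits 2 at 1:05 am.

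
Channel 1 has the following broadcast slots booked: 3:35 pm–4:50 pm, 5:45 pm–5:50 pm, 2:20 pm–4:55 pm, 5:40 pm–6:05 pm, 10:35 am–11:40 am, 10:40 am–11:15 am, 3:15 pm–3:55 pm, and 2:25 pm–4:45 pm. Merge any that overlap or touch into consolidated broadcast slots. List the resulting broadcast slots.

Sort by start: 10:35 am-11:40 am, 10:40 am-11:15 am, 2:20 pm-4:55 pm, 2:25 pm-4:45 pm, 3:15 pm-3:55 pm, 3:35 pm-4:50 pm, 5:40 pm-6:05 pm, 5:45 pm-5:50 pm.
10:40 am-11:15 am overlaps/touches 10:35 am-11:40 am → extend to 10:35 am-11:40 am.
2:20 pm-4:55 pm is disjoint → start new block.
2:25 pm-4:45 pm overlaps/touches 2:20 pm-4:55 pm → extend to 2:20 pm-4:55 pm.
3:15 pm-3:55 pm overlaps/touches 2:20 pm-4:55 pm → extend to 2:20 pm-4:55 pm.
3:35 pm-4:50 pm overlaps/touches 2:20 pm-4:55 pm → extend to 2:20 pm-4:55 pm.
5:40 pm-6:05 pm is disjoint → start new block.
5:45 pm-5:50 pm overlaps/touches 5:40 pm-6:05 pm → extend to 5:40 pm-6:05 pm.

10:35 am-11:40 am, 2:20 pm-4:55 pm, 5:40 pm-6:05 pm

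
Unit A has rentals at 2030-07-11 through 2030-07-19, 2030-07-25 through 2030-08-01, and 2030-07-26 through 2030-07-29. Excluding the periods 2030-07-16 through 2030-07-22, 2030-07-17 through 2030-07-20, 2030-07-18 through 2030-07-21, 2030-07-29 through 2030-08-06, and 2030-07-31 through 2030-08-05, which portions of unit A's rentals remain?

Merge the first list: 2030-07-11 through 2030-07-19, 2030-07-25 through 2030-08-01.
Merge the second list: 2030-07-16 through 2030-07-22, 2030-07-29 through 2030-08-06.
2030-07-11 through 2030-07-19 \ B = 2030-07-11 through 2030-07-15.
2030-07-25 through 2030-08-01 \ B = 2030-07-25 through 2030-07-28.

2030-07-11 through 2030-07-15, 2030-07-25 through 2030-07-28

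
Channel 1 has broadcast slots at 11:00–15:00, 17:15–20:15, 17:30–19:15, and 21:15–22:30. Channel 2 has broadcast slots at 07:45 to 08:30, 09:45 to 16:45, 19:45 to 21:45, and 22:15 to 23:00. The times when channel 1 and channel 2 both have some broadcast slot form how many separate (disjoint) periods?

A, merged: 11:00–15:00, 17:15–20:15, 21:15–22:30.
A ∩ B = 11:00–15:00, 19:45–20:15, 21:15–21:45, 22:15–22:30.
That is 4 disjoint pieces.

4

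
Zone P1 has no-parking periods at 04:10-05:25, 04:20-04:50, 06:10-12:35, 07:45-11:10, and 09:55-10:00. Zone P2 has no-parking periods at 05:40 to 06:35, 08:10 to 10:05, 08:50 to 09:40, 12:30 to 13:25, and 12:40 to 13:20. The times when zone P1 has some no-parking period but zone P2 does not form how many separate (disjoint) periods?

First set merges to 04:10–05:25, 06:10–12:35.
Second set merges to 05:40–06:35, 08:10–10:05, 12:30–13:25.
A \ B = 04:10–05:25, 06:35–08:10, 10:05–12:30.
That is 3 disjoint pieces.

3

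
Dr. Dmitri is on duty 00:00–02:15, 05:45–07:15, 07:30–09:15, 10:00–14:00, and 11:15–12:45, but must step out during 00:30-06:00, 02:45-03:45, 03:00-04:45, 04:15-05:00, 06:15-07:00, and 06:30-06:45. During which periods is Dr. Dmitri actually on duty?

A, merged: 00:00-02:15, 05:45-07:15, 07:30-09:15, 10:00-14:00.
B, merged: 00:30-06:00, 06:15-07:00.
00:00-02:15 minus B → 00:00-00:30.
05:45-07:15 minus B → 06:00-06:15, 07:00-07:15.
07:30-09:15: no B overlap → unchanged.
10:00-14:00: no B overlap → unchanged.

00:00-00:30, 06:00-06:15, 07:00-07:15, 07:30-09:15, 10:00-14:00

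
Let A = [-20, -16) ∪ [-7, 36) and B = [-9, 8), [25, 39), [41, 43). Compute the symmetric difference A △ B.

[-20, -16) ∪ [-9, -7) ∪ [8, 25) ∪ [36, 39) ∪ [41, 43)

A but not B: [-20, -16), [8, 25).
B but not A: [-9, -7), [36, 39), [41, 43).
Combining gives A △ B.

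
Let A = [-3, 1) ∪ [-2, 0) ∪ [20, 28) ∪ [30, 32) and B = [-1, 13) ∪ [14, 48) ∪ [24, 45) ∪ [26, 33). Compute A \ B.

[-3, -1)

First set merges to [-3, 1), [20, 28), [30, 32).
Second set merges to [-1, 13), [14, 48).
[-3, 1) \ B = [-3, -1).
[20, 28): entirely removed.
[30, 32): entirely removed.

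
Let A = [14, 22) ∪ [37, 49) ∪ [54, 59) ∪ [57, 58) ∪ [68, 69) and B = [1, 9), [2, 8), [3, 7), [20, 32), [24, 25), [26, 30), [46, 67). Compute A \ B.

First set merges to [14, 22), [37, 49), [54, 59), [68, 69).
Second set merges to [1, 9), [20, 32), [46, 67).
[14, 22) with B removed leaves [14, 20).
[37, 49) with B removed leaves [37, 46).
[54, 59) lies entirely inside B → drops out.
[68, 69) is untouched.

[14, 20) ∪ [37, 46) ∪ [68, 69)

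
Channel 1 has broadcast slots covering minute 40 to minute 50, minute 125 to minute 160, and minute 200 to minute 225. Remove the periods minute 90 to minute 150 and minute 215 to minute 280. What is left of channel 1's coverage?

minute 40 to minute 50, minute 150 to minute 160, minute 200 to minute 215

minute 40 to minute 50: nothing removed.
minute 125 to minute 160 \ B = minute 150 to minute 160.
minute 200 to minute 225 \ B = minute 200 to minute 215.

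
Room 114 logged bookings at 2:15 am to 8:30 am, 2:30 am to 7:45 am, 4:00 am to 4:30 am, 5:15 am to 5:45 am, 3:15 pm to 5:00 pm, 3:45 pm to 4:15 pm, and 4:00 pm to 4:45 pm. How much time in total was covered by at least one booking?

Merged: 2:15 am-8:30 am, 3:15 pm-5:00 pm.
Lengths: 6 h 15 min + 1 h 45 min = 8 h.

8 h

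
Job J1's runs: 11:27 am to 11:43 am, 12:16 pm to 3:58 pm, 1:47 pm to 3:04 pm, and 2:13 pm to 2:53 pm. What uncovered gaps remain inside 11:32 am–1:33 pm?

11:43 am–12:16 pm

The merged coverage is 11:27 am–11:43 am, 12:16 pm–3:58 pm.
Uncovered inside 11:32 am–1:33 pm: 11:43 am–12:16 pm.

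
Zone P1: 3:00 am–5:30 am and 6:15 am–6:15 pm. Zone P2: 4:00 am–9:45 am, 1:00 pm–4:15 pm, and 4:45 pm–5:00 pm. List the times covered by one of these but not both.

Only in the first: 3:00 am-4:00 am, 9:45 am-1:00 pm, 4:15 pm-4:45 pm, 5:00 pm-6:15 pm.
Only in the second: 5:30 am-6:15 am.
Together these are the periods covered by exactly one.

3:00 am-4:00 am, 5:30 am-6:15 am, 9:45 am-1:00 pm, 4:15 pm-4:45 pm, 5:00 pm-6:15 pm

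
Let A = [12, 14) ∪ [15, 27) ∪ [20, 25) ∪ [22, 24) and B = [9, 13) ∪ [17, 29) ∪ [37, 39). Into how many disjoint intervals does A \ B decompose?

2

First set merges to [12, 14), [15, 27).
A \ B = [13, 14), [15, 17).
That is 2 disjoint pieces.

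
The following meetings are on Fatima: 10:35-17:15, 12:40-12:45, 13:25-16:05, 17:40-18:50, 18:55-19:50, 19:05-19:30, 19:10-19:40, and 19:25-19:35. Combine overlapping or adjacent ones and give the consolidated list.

12:40–12:45 overlaps/touches 10:35–17:15 → extend to 10:35–17:15.
13:25–16:05 overlaps/touches 10:35–17:15 → extend to 10:35–17:15.
17:40–18:50 is disjoint → start new block.
18:55–19:50 is disjoint → start new block.
19:05–19:30 overlaps/touches 18:55–19:50 → extend to 18:55–19:50.
19:10–19:40 overlaps/touches 18:55–19:50 → extend to 18:55–19:50.
19:25–19:35 overlaps/touches 18:55–19:50 → extend to 18:55–19:50.

10:35–17:15, 17:40–18:50, 18:55–19:50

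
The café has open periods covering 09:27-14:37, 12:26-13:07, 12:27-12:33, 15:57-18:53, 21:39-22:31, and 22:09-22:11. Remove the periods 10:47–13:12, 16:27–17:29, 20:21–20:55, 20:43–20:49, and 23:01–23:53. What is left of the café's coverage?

Merge the first list: 09:27-14:37, 15:57-18:53, 21:39-22:31.
Merge the second list: 10:47-13:12, 16:27-17:29, 20:21-20:55, 23:01-23:53.
09:27-14:37 \ B = 09:27-10:47, 13:12-14:37.
15:57-18:53 \ B = 15:57-16:27, 17:29-18:53.
21:39-22:31: nothing removed.

09:27-10:47, 13:12-14:37, 15:57-16:27, 17:29-18:53, 21:39-22:31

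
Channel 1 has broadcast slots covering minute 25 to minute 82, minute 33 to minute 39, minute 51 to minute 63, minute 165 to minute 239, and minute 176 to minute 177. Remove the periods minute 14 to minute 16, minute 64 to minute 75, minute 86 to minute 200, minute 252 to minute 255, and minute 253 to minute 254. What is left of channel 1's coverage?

First set merges to minute 25 to minute 82, minute 165 to minute 239.
Second set merges to minute 14 to minute 16, minute 64 to minute 75, minute 86 to minute 200, minute 252 to minute 255.
minute 25 to minute 82 with B removed leaves minute 25 to minute 64, minute 75 to minute 82.
minute 165 to minute 239 with B removed leaves minute 200 to minute 239.

minute 25 to minute 64, minute 75 to minute 82, minute 200 to minute 239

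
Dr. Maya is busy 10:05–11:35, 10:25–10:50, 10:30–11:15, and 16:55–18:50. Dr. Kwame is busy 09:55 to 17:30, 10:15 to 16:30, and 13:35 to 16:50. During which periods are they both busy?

10:05–11:35, 16:55–17:30

A, merged: 10:05–11:35, 16:55–18:50.
B, merged: 09:55–17:30.
10:05–11:35 meets the second set on 10:05–11:35.
16:55–18:50 meets the second set on 16:55–17:30.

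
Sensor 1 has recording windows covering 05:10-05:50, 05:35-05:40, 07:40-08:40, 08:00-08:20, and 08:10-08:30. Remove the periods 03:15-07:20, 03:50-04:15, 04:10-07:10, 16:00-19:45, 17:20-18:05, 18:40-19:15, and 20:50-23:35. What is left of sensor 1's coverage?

07:40–08:40

Merge the first list: 05:10–05:50, 07:40–08:40.
Merge the second list: 03:15–07:20, 16:00–19:45, 20:50–23:35.
05:10–05:50: fully covered by B → removed.
07:40–08:40: no B overlap → unchanged.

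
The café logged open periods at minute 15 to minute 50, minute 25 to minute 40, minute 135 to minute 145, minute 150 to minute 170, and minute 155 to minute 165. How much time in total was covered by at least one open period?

65 minutes

Merged: minute 15 to minute 50, minute 135 to minute 145, minute 150 to minute 170.
Lengths: 35 minutes + 10 minutes + 20 minutes = 65 minutes.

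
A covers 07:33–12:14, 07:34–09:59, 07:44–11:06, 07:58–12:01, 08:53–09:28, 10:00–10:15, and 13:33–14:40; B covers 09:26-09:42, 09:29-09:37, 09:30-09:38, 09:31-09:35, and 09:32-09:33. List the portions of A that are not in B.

07:33–09:26, 09:42–12:14, 13:33–14:40

A, merged: 07:33–12:14, 13:33–14:40.
B, merged: 09:26–09:42.
07:33–12:14 \ B = 07:33–09:26, 09:42–12:14.
13:33–14:40: nothing removed.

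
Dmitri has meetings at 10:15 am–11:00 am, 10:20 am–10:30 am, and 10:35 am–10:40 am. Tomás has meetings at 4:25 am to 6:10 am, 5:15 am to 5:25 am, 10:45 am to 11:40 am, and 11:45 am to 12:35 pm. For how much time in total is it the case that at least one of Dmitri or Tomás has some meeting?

4 h

First set merges to 10:15 am-11:00 am.
Second set merges to 4:25 am-6:10 am, 10:45 am-11:40 am, 11:45 am-12:35 pm.
A ∪ B = 4:25 am-6:10 am, 10:15 am-11:40 am, 11:45 am-12:35 pm.
Total: 1 h 45 min + 1 h 25 min + 50 min = 4 h.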